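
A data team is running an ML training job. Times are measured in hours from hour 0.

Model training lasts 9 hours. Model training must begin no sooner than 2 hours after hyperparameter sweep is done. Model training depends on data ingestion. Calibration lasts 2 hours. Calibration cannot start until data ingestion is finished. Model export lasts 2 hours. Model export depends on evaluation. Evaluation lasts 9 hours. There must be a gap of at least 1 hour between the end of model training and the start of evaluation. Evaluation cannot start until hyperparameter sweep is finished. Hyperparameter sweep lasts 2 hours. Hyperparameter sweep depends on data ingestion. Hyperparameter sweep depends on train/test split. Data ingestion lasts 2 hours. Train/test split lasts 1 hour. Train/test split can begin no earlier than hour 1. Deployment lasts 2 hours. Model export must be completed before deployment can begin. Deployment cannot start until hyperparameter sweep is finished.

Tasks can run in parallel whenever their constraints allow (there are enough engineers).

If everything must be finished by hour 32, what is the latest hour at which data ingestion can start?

To finish by hour 32, deployment (duration 2) must start no later than hour 30.
Model export has to be done before deployment (must start by hour 30). That means finishing by hour 30, i.e. starting by 30 − 2 = hour 28.
Evaluation has to be done before model export (must start by hour 28). That means finishing by hour 28, i.e. starting by 28 − 9 = hour 19.
Model training has to be done before evaluation (must start by hour 19, minus 1-hour gap → hour 18). That means finishing by hour 18, i.e. starting by 18 − 9 = hour 9.
For hyperparameter sweep: model training (must start by hour 9, minus 2-hour gap → hour 7); evaluation (must start by hour 19); deployment (must start by hour 30). The most restrictive is hour 7; with a 2-hour duration, hyperparameter sweep must start by hour 5.
Nothing follows calibration; the deadline of hour 32 is its only limit. It must start by 32 − 2 = hour 30.
For data ingestion: hyperparameter sweep (must start by hour 5); model training (must start by hour 9); calibration (must start by hour 30). The most restrictive is hour 5; with a 2-hour duration, data ingestion must start by hour 3.

3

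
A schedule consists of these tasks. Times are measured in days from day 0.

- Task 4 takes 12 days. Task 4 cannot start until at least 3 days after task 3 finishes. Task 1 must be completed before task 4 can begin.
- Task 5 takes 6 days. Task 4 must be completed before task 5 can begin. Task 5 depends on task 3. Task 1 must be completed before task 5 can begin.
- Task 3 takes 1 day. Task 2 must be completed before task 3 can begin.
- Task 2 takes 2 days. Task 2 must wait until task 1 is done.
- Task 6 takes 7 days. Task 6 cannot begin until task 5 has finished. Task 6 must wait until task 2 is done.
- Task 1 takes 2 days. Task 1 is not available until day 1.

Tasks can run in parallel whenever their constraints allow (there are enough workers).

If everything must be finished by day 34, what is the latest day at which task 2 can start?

To finish by day 34, task 6 (duration 7) must start no later than day 27.
Task 5 has to be done before task 6 (must start by day 27). That means finishing by day 27, i.e. starting by 27 − 6 = day 21.
Since task 5 (must start by day 21) depends on it, task 4 must finish by day 21. Backing off its 12-day duration gives a latest start of day 9.
Task 3 must finish in time for task 4 (must start by day 9, minus 3-day gap → day 6); task 5 (must start by day 21). The tightest is day 6, so task 3 must start by 6 − 1 = day 5.
Task 2 must finish in time for task 3 (must start by day 5); task 6 (must start by day 27). The tightest is day 5, so task 2 must start by 5 − 2 = day 3.

3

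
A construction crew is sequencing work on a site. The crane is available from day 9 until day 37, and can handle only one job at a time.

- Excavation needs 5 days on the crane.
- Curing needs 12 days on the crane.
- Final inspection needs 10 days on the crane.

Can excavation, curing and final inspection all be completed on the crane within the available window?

The crane window is 37 − 9 = 28 days.
Running back to back, the jobs need 5 + 12 + 10 = 27 days on the crane.
Since 27 ≤ 28, they fit within the window.

Yes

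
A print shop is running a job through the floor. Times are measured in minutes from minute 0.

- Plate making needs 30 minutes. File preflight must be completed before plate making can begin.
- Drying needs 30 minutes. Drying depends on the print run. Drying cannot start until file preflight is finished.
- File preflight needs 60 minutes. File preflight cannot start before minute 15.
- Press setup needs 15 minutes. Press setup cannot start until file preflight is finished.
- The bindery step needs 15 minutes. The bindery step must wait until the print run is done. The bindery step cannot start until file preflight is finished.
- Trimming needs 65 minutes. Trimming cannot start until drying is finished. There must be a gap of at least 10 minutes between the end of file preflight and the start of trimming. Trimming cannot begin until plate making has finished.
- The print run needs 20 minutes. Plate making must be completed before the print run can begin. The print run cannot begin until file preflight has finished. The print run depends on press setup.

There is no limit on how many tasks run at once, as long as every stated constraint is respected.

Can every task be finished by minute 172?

No

File preflight waits on its own release at minute 15, so it starts at minute 15 and finishes at 15 + 60 = minute 75.
Press setup waits on file preflight (finishes minute 75), so it starts at minute 75 and finishes at 75 + 15 = minute 90.
Plate making cannot begin until file preflight (finishes minute 75). It runs from minute 75 to 75 + 30 = minute 105.
The print run has to wait for plate making (finishes minute 105); file preflight (finishes minute 75); press setup (finishes minute 90). The latest of these is minute 105, so the print run runs minute 105 to 105 + 20 = minute 125.
For the bindery step: the print run (finishes minute 125); file preflight (finishes minute 75). Taking the maximum gives a start of minute 125, and it finishes at 125 + 15 = minute 140.
Drying cannot start until the print run (finishes minute 125); file preflight (finishes minute 75). The controlling bound is minute 125, so drying finishes at 125 + 30 = minute 155.
Trimming needs all of drying (finishes minute 155); file preflight (finishes minute 75, plus 10-minute gap → minute 85); plate making (finishes minute 105). That puts its earliest start at minute 155; it finishes at 155 + 65 = minute 220.
The earliest everything can be done is minute 220, which is after the deadline of 172, so it is not possible.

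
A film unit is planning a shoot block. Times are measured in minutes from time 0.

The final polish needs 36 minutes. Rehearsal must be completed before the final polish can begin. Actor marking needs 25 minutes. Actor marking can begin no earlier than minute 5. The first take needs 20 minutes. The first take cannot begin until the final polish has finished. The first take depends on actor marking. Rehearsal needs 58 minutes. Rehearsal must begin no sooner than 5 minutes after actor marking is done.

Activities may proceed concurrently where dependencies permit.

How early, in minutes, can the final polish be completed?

129

After its own release at minute 5, actor marking can start at minute 5 and finishes at minute 30.
After actor marking (finishes minute 30, plus 5-minute gap → minute 35), rehearsal can start at minute 35 and finishes at minute 93.
After rehearsal (finishes minute 93), the final polish can start at minute 93 and finishes at minute 129.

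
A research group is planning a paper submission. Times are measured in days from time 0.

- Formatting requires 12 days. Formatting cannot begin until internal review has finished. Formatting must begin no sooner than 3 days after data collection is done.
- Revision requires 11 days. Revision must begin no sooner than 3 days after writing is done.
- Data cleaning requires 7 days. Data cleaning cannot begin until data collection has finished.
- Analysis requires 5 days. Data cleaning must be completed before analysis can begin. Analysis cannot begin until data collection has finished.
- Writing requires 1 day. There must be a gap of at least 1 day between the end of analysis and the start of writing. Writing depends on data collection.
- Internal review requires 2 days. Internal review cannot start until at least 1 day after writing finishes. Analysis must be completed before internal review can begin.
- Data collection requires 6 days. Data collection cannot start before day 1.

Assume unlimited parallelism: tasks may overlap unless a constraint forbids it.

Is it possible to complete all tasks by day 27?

No

Data collection waits on its own release at day 1, so it starts at day 1 and finishes at 1 + 6 = day 7.
Data cleaning cannot begin until data collection (finishes day 7). It runs from day 7 to 7 + 7 = day 14.
Analysis needs all of data cleaning (finishes day 14); data collection (finishes day 7). That puts its earliest start at day 14; it finishes at 14 + 5 = day 19.
Writing cannot start until analysis (finishes day 19, plus 1-day gap → day 20); data collection (finishes day 7). The controlling bound is day 20, so writing finishes at 20 + 1 = day 21.
After writing (finishes day 21, plus 3-day gap → day 24), revision can start at day 24 and finishes at day 35.
Internal review cannot start until writing (finishes day 21, plus 1-day gap → day 22); analysis (finishes day 19). The controlling bound is day 22, so internal review finishes at 22 + 2 = day 24.
For formatting: internal review (finishes day 24); data collection (finishes day 7, plus 3-day gap → day 10). Taking the maximum gives a start of day 24, and it finishes at 24 + 12 = day 36.
The earliest everything can be done is day 36, which is after the deadline of 27, so it is not possible.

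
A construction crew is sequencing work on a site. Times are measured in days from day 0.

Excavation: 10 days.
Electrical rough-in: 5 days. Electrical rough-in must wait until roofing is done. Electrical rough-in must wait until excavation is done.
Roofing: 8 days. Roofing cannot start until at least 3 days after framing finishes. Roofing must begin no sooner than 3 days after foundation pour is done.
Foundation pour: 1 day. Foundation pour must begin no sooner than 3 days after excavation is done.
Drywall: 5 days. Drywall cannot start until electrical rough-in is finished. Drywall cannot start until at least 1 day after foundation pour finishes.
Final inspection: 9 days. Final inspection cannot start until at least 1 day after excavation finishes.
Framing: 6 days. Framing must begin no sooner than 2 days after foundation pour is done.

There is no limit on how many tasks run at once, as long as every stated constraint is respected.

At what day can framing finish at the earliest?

22

Excavation has no prerequisites, so it starts at day 0 and finishes at day 10.
Foundation pour waits on excavation (finishes day 10, plus 3-day gap → day 13), so it starts at day 13 and finishes at 13 + 1 = day 14.
After foundation pour (finishes day 14, plus 2-day gap → day 16), framing can start at day 16 and finishes at day 22.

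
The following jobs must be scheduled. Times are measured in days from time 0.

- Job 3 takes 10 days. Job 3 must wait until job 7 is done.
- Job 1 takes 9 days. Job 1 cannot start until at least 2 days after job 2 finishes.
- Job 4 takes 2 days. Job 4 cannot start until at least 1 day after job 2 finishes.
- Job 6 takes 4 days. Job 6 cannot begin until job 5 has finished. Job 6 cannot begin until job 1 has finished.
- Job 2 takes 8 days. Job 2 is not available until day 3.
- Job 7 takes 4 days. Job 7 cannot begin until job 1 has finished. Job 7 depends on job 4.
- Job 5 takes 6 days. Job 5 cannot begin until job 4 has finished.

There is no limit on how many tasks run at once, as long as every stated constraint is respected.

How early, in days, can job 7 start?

22

Job 2 cannot begin until its own release at day 3. It runs from day 3 to 3 + 8 = day 11.
Job 4 cannot begin until job 2 (finishes day 11, plus 1-day gap → day 12). It runs from day 12 to 12 + 2 = day 14.
After job 2 (finishes day 11, plus 2-day gap → day 13), job 1 can start at day 13 and finishes at day 22.
Job 7 waits on job 1 (finishes day 22); job 4 (finishes day 14). The latest of these is day 22, which is the earliest job 7 can start.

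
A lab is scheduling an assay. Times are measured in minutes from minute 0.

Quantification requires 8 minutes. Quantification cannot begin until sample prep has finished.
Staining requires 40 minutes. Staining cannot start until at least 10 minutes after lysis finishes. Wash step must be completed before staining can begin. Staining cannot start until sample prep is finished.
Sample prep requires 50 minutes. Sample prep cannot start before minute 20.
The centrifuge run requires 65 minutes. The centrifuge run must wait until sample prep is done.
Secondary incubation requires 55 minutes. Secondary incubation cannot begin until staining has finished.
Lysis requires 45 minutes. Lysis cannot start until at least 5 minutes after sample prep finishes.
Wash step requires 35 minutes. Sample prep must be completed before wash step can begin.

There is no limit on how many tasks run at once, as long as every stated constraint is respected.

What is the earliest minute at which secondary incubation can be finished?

225

Sample prep cannot begin until its own release at minute 20. It runs from minute 20 to 20 + 50 = minute 70.
After sample prep (finishes minute 70), wash step can start at minute 70 and finishes at minute 105.
After sample prep (finishes minute 70, plus 5-minute gap → minute 75), lysis can start at minute 75 and finishes at minute 120.
Staining cannot start until lysis (finishes minute 120, plus 10-minute gap → minute 130); wash step (finishes minute 105); sample prep (finishes minute 70). The controlling bound is minute 130, so staining finishes at 130 + 40 = minute 170.
Secondary incubation cannot begin until staining (finishes minute 170). It runs from minute 170 to 170 + 55 = minute 225.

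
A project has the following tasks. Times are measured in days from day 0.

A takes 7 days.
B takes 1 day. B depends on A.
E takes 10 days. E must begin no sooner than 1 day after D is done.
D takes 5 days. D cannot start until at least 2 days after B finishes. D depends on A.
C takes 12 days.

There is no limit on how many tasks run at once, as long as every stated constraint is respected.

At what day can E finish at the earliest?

26

A can start immediately at day 0; it finishes at day 7.
B waits on A (finishes day 7), so it starts at day 7 and finishes at 7 + 1 = day 8.
D cannot start until B (finishes day 8, plus 2-day gap → day 10); A (finishes day 7). The controlling bound is day 10, so D finishes at 10 + 5 = day 15.
E waits on D (finishes day 15, plus 1-day gap → day 16), so it starts at day 16 and finishes at 16 + 10 = day 26.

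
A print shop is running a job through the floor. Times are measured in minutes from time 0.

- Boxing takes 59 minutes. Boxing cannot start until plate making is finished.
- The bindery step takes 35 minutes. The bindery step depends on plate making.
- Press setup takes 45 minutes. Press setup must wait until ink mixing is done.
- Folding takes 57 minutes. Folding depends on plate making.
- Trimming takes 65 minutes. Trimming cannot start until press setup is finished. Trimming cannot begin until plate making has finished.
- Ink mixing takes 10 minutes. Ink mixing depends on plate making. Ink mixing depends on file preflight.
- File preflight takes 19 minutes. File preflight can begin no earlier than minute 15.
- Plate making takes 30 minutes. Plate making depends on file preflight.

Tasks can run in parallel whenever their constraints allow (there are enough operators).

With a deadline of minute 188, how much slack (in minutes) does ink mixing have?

4

File preflight cannot begin until its own release at minute 15. It runs from minute 15 to 15 + 19 = minute 34.
Plate making waits on file preflight (finishes minute 34), so it starts at minute 34 and finishes at 34 + 30 = minute 64.
For ink mixing: plate making (finishes minute 64); file preflight (finishes minute 34). Taking the maximum gives a start of minute 64, and it finishes at 64 + 10 = minute 74.

Working backward from the deadline:
Trimming has no dependents, so it just needs to finish by minute 188. Starting by 188 − 65 = minute 123 achieves that.
Since trimming (must start by minute 123) depends on it, press setup must finish by minute 123. Backing off its 45-minute duration gives a latest start of minute 78.
Ink mixing has to be done before press setup (must start by minute 78). That means finishing by minute 78, i.e. starting by 78 − 10 = minute 68.
So ink mixing can start as early as minute 64 and as late as minute 68, giving 68 − 64 = 4 minutes of slack.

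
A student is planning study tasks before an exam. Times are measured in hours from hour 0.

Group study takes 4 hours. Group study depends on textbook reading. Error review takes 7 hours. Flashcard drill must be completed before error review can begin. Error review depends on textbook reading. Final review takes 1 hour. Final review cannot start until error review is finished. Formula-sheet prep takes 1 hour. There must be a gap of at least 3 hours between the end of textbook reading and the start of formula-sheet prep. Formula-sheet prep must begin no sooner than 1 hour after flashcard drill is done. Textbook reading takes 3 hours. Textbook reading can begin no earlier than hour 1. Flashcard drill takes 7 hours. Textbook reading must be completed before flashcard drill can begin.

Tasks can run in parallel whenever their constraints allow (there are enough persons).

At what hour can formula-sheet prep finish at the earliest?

Textbook reading cannot begin until its own release at hour 1. It runs from hour 1 to 1 + 3 = hour 4.
After textbook reading (finishes hour 4), flashcard drill can start at hour 4 and finishes at hour 11.
Formula-sheet prep has to wait for textbook reading (finishes hour 4, plus 3-hour gap → hour 7); flashcard drill (finishes hour 11, plus 1-hour gap → hour 12). The latest of these is hour 12, so formula-sheet prep runs hour 12 to 12 + 1 = hour 13.

13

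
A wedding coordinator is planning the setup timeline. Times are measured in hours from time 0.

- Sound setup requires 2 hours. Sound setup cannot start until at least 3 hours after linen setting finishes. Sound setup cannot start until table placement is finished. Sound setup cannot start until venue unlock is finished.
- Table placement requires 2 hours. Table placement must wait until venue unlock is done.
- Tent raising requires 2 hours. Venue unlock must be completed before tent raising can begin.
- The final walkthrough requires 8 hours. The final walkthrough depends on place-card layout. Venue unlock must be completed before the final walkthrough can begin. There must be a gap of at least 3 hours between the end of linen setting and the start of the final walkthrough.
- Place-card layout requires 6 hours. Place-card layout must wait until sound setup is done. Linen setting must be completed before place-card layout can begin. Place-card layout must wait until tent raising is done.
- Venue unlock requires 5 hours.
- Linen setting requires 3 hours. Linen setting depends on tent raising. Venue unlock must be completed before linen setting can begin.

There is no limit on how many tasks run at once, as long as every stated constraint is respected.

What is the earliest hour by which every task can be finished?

29

Venue unlock has no prerequisites, so it starts at hour 0 and finishes at hour 5.
Table placement cannot begin until venue unlock (finishes hour 5). It runs from hour 5 to 5 + 2 = hour 7.
After venue unlock (finishes hour 5), tent raising can start at hour 5 and finishes at hour 7.
For linen setting: tent raising (finishes hour 7); venue unlock (finishes hour 5). Taking the maximum gives a start of hour 7, and it finishes at 7 + 3 = hour 10.
Sound setup has to wait for linen setting (finishes hour 10, plus 3-hour gap → hour 13); table placement (finishes hour 7); venue unlock (finishes hour 5). The latest of these is hour 13, so sound setup runs hour 13 to 13 + 2 = hour 15.
Place-card layout has to wait for sound setup (finishes hour 15); linen setting (finishes hour 10); tent raising (finishes hour 7). The latest of these is hour 15, so place-card layout runs hour 15 to 15 + 6 = hour 21.
The final walkthrough needs all of place-card layout (finishes hour 21); venue unlock (finishes hour 5); linen setting (finishes hour 10, plus 3-hour gap → hour 13). That puts its earliest start at hour 21; it finishes at 21 + 8 = hour 29.
All tasks are finished once the last one completes. Finish times: Venue unlock at 5, Tent raising at 7, Table placement at 7, Linen setting at 10, Sound setup at 15, Place-card layout at 21, The final walkthrough at 29. The latest is hour 29.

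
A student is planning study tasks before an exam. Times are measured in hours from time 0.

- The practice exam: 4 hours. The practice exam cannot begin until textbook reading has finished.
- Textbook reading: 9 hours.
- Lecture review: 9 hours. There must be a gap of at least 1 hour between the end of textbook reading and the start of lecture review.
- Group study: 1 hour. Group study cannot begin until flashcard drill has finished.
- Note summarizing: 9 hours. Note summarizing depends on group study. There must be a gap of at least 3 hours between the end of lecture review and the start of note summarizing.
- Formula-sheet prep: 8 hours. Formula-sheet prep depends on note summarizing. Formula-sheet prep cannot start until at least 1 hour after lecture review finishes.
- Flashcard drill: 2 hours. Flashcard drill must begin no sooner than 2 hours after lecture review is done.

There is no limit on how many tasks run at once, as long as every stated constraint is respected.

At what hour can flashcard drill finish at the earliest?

Nothing blocks textbook reading, so it runs from hour 0 to hour 9.
After textbook reading (finishes hour 9, plus 1-hour gap → hour 10), lecture review can start at hour 10 and finishes at hour 19.
After lecture review (finishes hour 19, plus 2-hour gap → hour 21), flashcard drill can start at hour 21 and finishes at hour 23.

23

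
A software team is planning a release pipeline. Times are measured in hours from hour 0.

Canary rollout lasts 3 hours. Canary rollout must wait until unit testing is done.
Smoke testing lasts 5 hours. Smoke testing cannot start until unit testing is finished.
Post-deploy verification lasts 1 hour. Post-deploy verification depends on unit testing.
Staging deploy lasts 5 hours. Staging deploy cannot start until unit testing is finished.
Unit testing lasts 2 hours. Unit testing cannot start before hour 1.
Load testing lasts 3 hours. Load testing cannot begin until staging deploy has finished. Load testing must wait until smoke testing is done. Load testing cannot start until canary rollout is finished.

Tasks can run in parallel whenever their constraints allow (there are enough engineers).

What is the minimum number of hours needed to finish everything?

11

Unit testing cannot begin until its own release at hour 1. It runs from hour 1 to 1 + 2 = hour 3.
Post-deploy verification cannot begin until unit testing (finishes hour 3). It runs from hour 3 to 3 + 1 = hour 4.
After unit testing (finishes hour 3), canary rollout can start at hour 3 and finishes at hour 6.
After unit testing (finishes hour 3), smoke testing can start at hour 3 and finishes at hour 8.
Staging deploy cannot begin until unit testing (finishes hour 3). It runs from hour 3 to 3 + 5 = hour 8.
For load testing: staging deploy (finishes hour 8); smoke testing (finishes hour 8); canary rollout (finishes hour 6). Taking the maximum gives a start of hour 8, and it finishes at 8 + 3 = hour 11.
All tasks are finished once the last one completes. Finish times: Unit testing at 3, Staging deploy at 8, Smoke testing at 8, Canary rollout at 6, Load testing at 11, Post-deploy verification at 4. The latest is hour 11.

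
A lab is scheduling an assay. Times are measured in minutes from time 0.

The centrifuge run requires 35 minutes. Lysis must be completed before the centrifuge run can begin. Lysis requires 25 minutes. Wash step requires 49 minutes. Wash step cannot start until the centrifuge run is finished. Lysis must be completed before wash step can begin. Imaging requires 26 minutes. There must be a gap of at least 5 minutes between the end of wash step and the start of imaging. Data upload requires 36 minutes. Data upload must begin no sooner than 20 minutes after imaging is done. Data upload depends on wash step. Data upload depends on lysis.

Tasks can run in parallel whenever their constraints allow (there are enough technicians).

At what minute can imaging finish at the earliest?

140

Lysis has no prerequisites, so it starts at minute 0 and finishes at minute 25.
The centrifuge run waits on lysis (finishes minute 25), so it starts at minute 25 and finishes at 25 + 35 = minute 60.
Wash step needs all of the centrifuge run (finishes minute 60); lysis (finishes minute 25). That puts its earliest start at minute 60; it finishes at 60 + 49 = minute 109.
After wash step (finishes minute 109, plus 5-minute gap → minute 114), imaging can start at minute 114 and finishes at minute 140.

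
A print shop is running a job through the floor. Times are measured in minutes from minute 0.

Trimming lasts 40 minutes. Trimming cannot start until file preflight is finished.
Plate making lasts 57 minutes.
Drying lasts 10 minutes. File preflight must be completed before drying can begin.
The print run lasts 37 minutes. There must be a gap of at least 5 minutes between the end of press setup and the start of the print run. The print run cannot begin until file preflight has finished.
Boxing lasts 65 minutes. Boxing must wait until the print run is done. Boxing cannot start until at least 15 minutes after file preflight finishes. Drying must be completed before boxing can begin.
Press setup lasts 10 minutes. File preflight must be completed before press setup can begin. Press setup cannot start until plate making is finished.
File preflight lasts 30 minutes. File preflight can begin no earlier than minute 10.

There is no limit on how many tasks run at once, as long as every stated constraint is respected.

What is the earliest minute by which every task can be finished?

Nothing blocks plate making, so it runs from minute 0 to minute 57.
After its own release at minute 10, file preflight can start at minute 10 and finishes at minute 40.
After file preflight (finishes minute 40), trimming can start at minute 40 and finishes at minute 80.
Drying cannot begin until file preflight (finishes minute 40). It runs from minute 40 to 40 + 10 = minute 50.
Press setup needs all of file preflight (finishes minute 40); plate making (finishes minute 57). That puts its earliest start at minute 57; it finishes at 57 + 10 = minute 67.
For the print run: press setup (finishes minute 67, plus 5-minute gap → minute 72); file preflight (finishes minute 40). Taking the maximum gives a start of minute 72, and it finishes at 72 + 37 = minute 109.
For boxing: the print run (finishes minute 109); file preflight (finishes minute 40, plus 15-minute gap → minute 55); drying (finishes minute 50). Taking the maximum gives a start of minute 109, and it finishes at 109 + 65 = minute 174.
All tasks are finished once the last one completes. Finish times: File preflight at 40, Plate making at 57, Press setup at 67, The print run at 109, Drying at 50, Trimming at 80, Boxing at 174. The latest is minute 174.

174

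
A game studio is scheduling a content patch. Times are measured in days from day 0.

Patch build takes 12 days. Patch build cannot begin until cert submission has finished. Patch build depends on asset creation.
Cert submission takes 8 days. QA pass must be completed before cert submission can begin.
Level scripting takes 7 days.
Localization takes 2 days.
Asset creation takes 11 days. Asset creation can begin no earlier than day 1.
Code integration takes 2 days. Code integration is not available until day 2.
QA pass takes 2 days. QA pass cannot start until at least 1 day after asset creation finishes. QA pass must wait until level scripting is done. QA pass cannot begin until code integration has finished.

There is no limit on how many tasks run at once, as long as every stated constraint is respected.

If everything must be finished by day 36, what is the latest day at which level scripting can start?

Patch build must finish by day 36; it takes 12 days, so it must start by 36 − 12 = day 24.
Cert submission has to be done before patch build (must start by day 24). That means finishing by day 24, i.e. starting by 24 − 8 = day 16.
QA pass has to be done before cert submission (must start by day 16). That means finishing by day 16, i.e. starting by 16 − 2 = day 14.
Level scripting has to be done before QA pass (must start by day 14). That means finishing by day 14, i.e. starting by 14 − 7 = day 7.

7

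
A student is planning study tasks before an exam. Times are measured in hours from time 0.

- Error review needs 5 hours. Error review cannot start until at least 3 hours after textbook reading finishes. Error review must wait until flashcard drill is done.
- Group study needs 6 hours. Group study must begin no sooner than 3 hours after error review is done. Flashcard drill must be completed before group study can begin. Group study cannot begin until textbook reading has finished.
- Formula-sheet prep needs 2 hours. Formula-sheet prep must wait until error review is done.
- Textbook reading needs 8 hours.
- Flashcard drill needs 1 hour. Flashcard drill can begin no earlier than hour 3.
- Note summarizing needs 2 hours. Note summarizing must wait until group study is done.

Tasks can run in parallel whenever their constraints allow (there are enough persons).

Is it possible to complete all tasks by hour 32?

Yes

After its own release at hour 3, flashcard drill can start at hour 3 and finishes at hour 4.
Textbook reading has no prerequisites, so it starts at hour 0 and finishes at hour 8.
Error review has to wait for textbook reading (finishes hour 8, plus 3-hour gap → hour 11); flashcard drill (finishes hour 4). The latest of these is hour 11, so error review runs hour 11 to 11 + 5 = hour 16.
After error review (finishes hour 16), formula-sheet prep can start at hour 16 and finishes at hour 18.
For group study: error review (finishes hour 16, plus 3-hour gap → hour 19); flashcard drill (finishes hour 4); textbook reading (finishes hour 8). Taking the maximum gives a start of hour 19, and it finishes at 19 + 6 = hour 25.
After group study (finishes hour 25), note summarizing can start at hour 25 and finishes at hour 27.
Every task is finished by hour 27, which is no later than the deadline of 32, so the schedule is feasible.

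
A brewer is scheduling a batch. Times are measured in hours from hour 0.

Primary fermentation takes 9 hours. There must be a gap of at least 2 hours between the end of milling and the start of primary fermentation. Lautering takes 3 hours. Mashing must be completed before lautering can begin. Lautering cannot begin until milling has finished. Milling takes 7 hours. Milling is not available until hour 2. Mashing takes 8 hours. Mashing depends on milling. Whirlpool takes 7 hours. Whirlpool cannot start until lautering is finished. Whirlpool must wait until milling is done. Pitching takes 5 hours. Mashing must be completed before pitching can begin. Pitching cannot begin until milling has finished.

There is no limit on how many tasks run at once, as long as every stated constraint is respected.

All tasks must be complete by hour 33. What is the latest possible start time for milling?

To finish by hour 33, whirlpool (duration 7) must start no later than hour 26.
Lautering must finish before whirlpool (must start by hour 26). With a 3-hour duration, lautering must start by 26 − 3 = hour 23.
To finish by hour 33, pitching (duration 5) must start no later than hour 28.
For mashing: lautering (must start by hour 23); pitching (must start by hour 28). The most restrictive is hour 23; with an 8-hour duration, mashing must start by hour 15.
Primary fermentation has no dependents, so it just needs to finish by hour 33. Starting by 33 − 9 = hour 24 achieves that.
For milling: mashing (must start by hour 15); lautering (must start by hour 23); whirlpool (must start by hour 26); pitching (must start by hour 28); primary fermentation (must start by hour 24, minus 2-hour gap → hour 22). The most restrictive is hour 15; with a 7-hour duration, milling must start by hour 8.

8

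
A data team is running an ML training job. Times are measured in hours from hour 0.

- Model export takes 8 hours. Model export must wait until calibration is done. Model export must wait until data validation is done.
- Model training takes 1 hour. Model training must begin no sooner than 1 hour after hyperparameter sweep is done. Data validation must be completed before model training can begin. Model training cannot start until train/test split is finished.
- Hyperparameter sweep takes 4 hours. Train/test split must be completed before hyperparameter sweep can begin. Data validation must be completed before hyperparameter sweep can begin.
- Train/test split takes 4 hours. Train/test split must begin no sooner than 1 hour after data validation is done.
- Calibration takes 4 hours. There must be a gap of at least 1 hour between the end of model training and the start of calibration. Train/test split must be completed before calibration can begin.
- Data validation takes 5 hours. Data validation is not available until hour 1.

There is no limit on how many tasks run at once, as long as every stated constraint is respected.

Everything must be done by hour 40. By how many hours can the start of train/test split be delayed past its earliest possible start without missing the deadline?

After its own release at hour 1, data validation can start at hour 1 and finishes at hour 6.
Train/test split waits on data validation (finishes hour 6, plus 1-hour gap → hour 7), so it starts at hour 7 and finishes at 7 + 4 = hour 11.

Working backward from the deadline:
Nothing follows model export; the deadline of hour 40 is its only limit. It must start by 40 − 8 = hour 32.
Calibration has to be done before model export (must start by hour 32). That means finishing by hour 32, i.e. starting by 32 − 4 = hour 28.
Since calibration (must start by hour 28, minus 1-hour gap → hour 27) depends on it, model training must finish by hour 27. Backing off its 1-hour duration gives a latest start of hour 26.
Since model training (must start by hour 26, minus 1-hour gap → hour 25) depends on it, hyperparameter sweep must finish by hour 25. Backing off its 4-hour duration gives a latest start of hour 21.
For train/test split: hyperparameter sweep (must start by hour 21); model training (must start by hour 26); calibration (must start by hour 28). The most restrictive is hour 21; with a 4-hour duration, train/test split must start by hour 17.
So train/test split can start as early as hour 7 and as late as hour 17, giving 17 − 7 = 10 hours of slack.

10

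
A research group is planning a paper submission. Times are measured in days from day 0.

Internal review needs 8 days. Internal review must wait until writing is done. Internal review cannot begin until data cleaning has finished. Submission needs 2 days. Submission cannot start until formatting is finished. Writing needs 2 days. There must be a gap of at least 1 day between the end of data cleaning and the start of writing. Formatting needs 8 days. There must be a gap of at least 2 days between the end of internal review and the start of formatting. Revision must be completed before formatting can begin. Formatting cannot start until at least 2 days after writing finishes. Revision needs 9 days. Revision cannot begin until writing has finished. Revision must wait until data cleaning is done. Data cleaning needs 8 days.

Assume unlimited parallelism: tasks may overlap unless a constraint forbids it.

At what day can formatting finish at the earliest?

29

Data cleaning can start immediately at day 0; it finishes at day 8.
After data cleaning (finishes day 8, plus 1-day gap → day 9), writing can start at day 9 and finishes at day 11.
Revision cannot start until writing (finishes day 11); data cleaning (finishes day 8). The controlling bound is day 11, so revision finishes at 11 + 9 = day 20.
For internal review: writing (finishes day 11); data cleaning (finishes day 8). Taking the maximum gives a start of day 11, and it finishes at 11 + 8 = day 19.
For formatting: internal review (finishes day 19, plus 2-day gap → day 21); revision (finishes day 20); writing (finishes day 11, plus 2-day gap → day 13). Taking the maximum gives a start of day 21, and it finishes at 21 + 8 = day 29.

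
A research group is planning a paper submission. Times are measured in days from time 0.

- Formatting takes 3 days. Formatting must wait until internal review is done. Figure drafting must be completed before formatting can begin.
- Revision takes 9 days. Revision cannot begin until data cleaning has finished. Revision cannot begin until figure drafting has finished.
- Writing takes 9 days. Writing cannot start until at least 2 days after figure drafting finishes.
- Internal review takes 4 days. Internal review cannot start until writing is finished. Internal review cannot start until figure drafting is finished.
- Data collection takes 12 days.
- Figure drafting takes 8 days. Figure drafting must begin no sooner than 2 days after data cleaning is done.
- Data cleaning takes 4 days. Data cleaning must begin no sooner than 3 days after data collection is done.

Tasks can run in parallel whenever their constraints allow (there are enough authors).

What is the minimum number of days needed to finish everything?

47

Nothing blocks data collection, so it runs from day 0 to day 12.
Data cleaning cannot begin until data collection (finishes day 12, plus 3-day gap → day 15). It runs from day 15 to 15 + 4 = day 19.
Figure drafting cannot begin until data cleaning (finishes day 19, plus 2-day gap → day 21). It runs from day 21 to 21 + 8 = day 29.
Revision needs all of data cleaning (finishes day 19); figure drafting (finishes day 29). That puts its earliest start at day 29; it finishes at 29 + 9 = day 38.
After figure drafting (finishes day 29, plus 2-day gap → day 31), writing can start at day 31 and finishes at day 40.
Internal review needs all of writing (finishes day 40); figure drafting (finishes day 29). That puts its earliest start at day 40; it finishes at 40 + 4 = day 44.
Formatting has to wait for internal review (finishes day 44); figure drafting (finishes day 29). The latest of these is day 44, so formatting runs day 44 to 44 + 3 = day 47.
All tasks are finished once the last one completes. Finish times: Data collection at 12, Data cleaning at 19, Figure drafting at 29, Writing at 40, Internal review at 44, Revision at 38, Formatting at 47. The latest is day 47.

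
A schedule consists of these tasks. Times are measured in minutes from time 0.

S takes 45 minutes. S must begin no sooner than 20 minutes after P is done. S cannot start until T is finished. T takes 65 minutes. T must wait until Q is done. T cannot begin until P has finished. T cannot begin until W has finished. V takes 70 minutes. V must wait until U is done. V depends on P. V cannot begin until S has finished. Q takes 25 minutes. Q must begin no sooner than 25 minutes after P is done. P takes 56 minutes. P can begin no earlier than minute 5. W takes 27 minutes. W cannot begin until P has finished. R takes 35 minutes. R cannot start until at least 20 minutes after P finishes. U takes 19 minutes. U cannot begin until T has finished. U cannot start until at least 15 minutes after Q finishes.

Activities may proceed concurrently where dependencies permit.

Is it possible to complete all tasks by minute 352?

P waits on its own release at minute 5, so it starts at minute 5 and finishes at 5 + 56 = minute 61.
W waits on P (finishes minute 61), so it starts at minute 61 and finishes at 61 + 27 = minute 88.
After P (finishes minute 61, plus 20-minute gap → minute 81), R can start at minute 81 and finishes at minute 116.
Q waits on P (finishes minute 61, plus 25-minute gap → minute 86), so it starts at minute 86 and finishes at 86 + 25 = minute 111.
T needs all of Q (finishes minute 111); P (finishes minute 61); W (finishes minute 88). That puts its earliest start at minute 111; it finishes at 111 + 65 = minute 176.
U cannot start until T (finishes minute 176); Q (finishes minute 111, plus 15-minute gap → minute 126). The controlling bound is minute 176, so U finishes at 176 + 19 = minute 195.
S cannot start until P (finishes minute 61, plus 20-minute gap → minute 81); T (finishes minute 176). The controlling bound is minute 176, so S finishes at 176 + 45 = minute 221.
V cannot start until U (finishes minute 195); P (finishes minute 61); S (finishes minute 221). The controlling bound is minute 221, so V finishes at 221 + 70 = minute 291.
Every task is finished by minute 291, which is no later than the deadline of 352, so the schedule is feasible.

Yes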